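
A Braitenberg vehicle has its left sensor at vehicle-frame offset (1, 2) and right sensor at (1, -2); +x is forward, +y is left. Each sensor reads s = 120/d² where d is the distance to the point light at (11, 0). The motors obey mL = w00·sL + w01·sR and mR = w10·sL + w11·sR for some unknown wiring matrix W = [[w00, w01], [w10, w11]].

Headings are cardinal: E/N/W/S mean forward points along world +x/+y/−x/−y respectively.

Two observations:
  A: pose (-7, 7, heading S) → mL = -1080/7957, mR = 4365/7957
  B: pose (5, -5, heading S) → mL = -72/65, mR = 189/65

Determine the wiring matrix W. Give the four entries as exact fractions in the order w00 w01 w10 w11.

-1 1 1 1/2

obs A: pose=(-7,7,S) → sL=30/73, sR=30/109, mL=-1080/7957, mR=4365/7957
obs B: pose=(5,-5,S) → sL=30/13, sR=6/5, mL=-72/65, mR=189/65
sensor matrix S = [[30/73, 30/109], [30/13, 6/5]]; det S = -14688/103441
solve [mL_A; mL_B] = S·[w00; w01] and [mR_A; mR_B] = S·[w10; w11]:
  w00 = -1, w01 = 1, w10 = 1, w11 = 1/2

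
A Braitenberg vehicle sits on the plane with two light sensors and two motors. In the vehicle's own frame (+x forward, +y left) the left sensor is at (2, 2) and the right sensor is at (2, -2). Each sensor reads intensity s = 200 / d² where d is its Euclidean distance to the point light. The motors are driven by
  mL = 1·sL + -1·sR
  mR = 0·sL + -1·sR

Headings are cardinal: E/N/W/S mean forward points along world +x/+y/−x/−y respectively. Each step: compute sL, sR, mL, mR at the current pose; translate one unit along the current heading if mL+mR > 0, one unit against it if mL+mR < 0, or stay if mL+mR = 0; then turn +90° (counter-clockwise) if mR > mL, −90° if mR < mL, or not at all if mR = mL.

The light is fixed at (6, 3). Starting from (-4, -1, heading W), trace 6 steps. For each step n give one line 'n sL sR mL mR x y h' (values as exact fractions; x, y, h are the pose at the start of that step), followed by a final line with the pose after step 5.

0 10/9 50/37 -80/333 -50/37 -4 -1 W
1 8/5 200/53 -576/265 -200/53 -3 -1 N
2 100/29 100/49 2000/1421 -100/49 -3 -2 E
3 200/113 200/193 16000/21809 -200/193 -4 -2 S
4 10/9 50/37 -80/333 -50/37 -4 -1 W
5 8/5 200/53 -576/265 -200/53 -3 -1 N
final -3 -2 E

n=0: pose=(-4,-1,W); sL=10/9, sR=50/37; mL=-80/333, mR=-50/37; mL+mR=-530/333 → advance -1; mR−mL=-10/9 → turn -1·90°
n=1: pose=(-3,-1,N); sL=8/5, sR=200/53; mL=-576/265, mR=-200/53; mL+mR=-1576/265 → advance -1; mR−mL=-8/5 → turn -1·90°
n=2: pose=(-3,-2,E); sL=100/29, sR=100/49; mL=2000/1421, mR=-100/49; mL+mR=-900/1421 → advance -1; mR−mL=-100/29 → turn -1·90°
n=3: pose=(-4,-2,S); sL=200/113, sR=200/193; mL=16000/21809, mR=-200/193; mL+mR=-6600/21809 → advance -1; mR−mL=-200/113 → turn -1·90°
n=4: pose=(-4,-1,W); sL=10/9, sR=50/37; mL=-80/333, mR=-50/37; mL+mR=-530/333 → advance -1; mR−mL=-10/9 → turn -1·90°
n=5: pose=(-3,-1,N); sL=8/5, sR=200/53; mL=-576/265, mR=-200/53; mL+mR=-1576/265 → advance -1; mR−mL=-8/5 → turn -1·90°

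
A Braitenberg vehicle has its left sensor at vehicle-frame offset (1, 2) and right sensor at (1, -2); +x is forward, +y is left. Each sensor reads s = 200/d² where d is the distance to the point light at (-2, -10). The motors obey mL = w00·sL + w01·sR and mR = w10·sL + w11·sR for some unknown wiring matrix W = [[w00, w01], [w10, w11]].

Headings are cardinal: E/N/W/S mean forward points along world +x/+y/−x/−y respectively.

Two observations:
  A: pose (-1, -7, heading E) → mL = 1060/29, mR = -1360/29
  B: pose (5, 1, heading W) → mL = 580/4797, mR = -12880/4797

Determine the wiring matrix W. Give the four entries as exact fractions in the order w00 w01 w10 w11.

-1/2 1 -1 -1

obs A: pose=(-1,-7,E) → sL=200/29, sR=40, mL=1060/29, mR=-1360/29
obs B: pose=(5,1,W) → sL=200/117, sR=40/41, mL=580/4797, mR=-12880/4797
sensor matrix S = [[200/29, 40], [200/117, 40/41]]; det S = -8576000/139113
solve [mL_A; mL_B] = S·[w00; w01] and [mR_A; mR_B] = S·[w10; w11]:
  w00 = -1/2, w01 = 1, w10 = -1, w11 = -1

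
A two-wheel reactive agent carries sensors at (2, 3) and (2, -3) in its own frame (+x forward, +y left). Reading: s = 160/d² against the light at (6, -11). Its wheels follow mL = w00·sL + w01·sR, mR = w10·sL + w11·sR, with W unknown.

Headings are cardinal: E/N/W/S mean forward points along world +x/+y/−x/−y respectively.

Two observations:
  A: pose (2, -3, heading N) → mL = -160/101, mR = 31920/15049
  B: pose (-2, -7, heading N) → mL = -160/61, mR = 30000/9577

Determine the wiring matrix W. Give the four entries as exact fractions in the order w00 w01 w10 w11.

obs A: pose=(2,-3,N) → sL=160/149, sR=160/101, mL=-160/101, mR=31920/15049
obs B: pose=(-2,-7,N) → sL=160/157, sR=160/61, mL=-160/61, mR=30000/9577
sensor matrix S = [[160/149, 160/101], [160/157, 160/61]]; det S = 173260800/144124273
solve [mL_A; mL_B] = S·[w00; w01] and [mR_A; mR_B] = S·[w10; w11]:
  w00 = 0, w01 = -1, w10 = 1/2, w11 = 1

0 -1 1/2 1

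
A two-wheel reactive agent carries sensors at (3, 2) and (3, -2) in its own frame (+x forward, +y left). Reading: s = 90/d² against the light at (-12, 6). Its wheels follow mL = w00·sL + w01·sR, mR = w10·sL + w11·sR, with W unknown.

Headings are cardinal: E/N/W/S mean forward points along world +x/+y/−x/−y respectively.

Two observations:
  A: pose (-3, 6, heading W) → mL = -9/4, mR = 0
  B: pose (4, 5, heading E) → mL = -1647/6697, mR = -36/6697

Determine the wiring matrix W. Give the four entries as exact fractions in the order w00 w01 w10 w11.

obs A: pose=(-3,6,W) → sL=9/4, sR=9/4, mL=-9/4, mR=0
obs B: pose=(4,5,E) → sL=45/181, sR=9/37, mL=-1647/6697, mR=-36/6697
sensor matrix S = [[9/4, 9/4], [45/181, 9/37]]; det S = -81/6697
solve [mL_A; mL_B] = S·[w00; w01] and [mR_A; mR_B] = S·[w10; w11]:
  w00 = -1/2, w01 = -1/2, w10 = -1, w11 = 1

-1/2 -1/2 -1 1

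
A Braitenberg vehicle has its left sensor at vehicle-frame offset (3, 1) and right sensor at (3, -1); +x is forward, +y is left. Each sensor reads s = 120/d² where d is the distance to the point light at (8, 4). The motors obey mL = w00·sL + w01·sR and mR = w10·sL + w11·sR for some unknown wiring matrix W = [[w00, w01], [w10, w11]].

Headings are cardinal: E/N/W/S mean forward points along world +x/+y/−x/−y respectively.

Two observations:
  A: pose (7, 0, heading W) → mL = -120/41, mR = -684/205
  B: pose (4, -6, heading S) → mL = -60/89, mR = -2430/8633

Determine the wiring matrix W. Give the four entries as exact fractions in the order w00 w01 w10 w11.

-1 0 1/2 -1

obs A: pose=(7,0,W) → sL=120/41, sR=24/5, mL=-120/41, mR=-684/205
obs B: pose=(4,-6,S) → sL=60/89, sR=60/97, mL=-60/89, mR=-2430/8633
sensor matrix S = [[120/41, 24/5], [60/89, 60/97]]; det S = -504576/353953
solve [mL_A; mL_B] = S·[w00; w01] and [mR_A; mR_B] = S·[w10; w11]:
  w00 = -1, w01 = 0, w10 = 1/2, w11 = -1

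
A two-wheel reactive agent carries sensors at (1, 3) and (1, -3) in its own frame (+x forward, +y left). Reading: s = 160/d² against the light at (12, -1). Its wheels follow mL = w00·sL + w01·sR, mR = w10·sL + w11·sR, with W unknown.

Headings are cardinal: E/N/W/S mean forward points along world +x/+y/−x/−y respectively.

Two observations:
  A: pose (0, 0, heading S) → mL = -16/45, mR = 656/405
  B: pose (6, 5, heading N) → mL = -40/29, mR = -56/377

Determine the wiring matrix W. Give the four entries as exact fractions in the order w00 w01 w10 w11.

0 -1/2 1 -1/2

obs A: pose=(0,0,S) → sL=160/81, sR=32/45, mL=-16/45, mR=656/405
obs B: pose=(6,5,N) → sL=16/13, sR=80/29, mL=-40/29, mR=-56/377
sensor matrix S = [[160/81, 32/45], [16/13, 80/29]]; det S = 698368/152685
solve [mL_A; mL_B] = S·[w00; w01] and [mR_A; mR_B] = S·[w10; w11]:
  w00 = 0, w01 = -1/2, w10 = 1, w11 = -1/2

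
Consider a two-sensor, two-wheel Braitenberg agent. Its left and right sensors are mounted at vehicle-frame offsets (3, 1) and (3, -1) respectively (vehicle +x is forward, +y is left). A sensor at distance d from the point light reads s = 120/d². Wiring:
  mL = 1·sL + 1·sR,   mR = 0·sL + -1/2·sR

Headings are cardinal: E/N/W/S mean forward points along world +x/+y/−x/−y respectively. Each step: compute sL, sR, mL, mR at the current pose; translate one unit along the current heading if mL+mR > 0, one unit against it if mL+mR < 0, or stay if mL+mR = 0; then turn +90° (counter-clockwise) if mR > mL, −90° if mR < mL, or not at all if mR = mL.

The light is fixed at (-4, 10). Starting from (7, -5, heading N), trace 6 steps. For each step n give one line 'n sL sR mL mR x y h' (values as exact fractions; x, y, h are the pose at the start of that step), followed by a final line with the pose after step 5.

n=0: pose=(7,-5,N); sL=30/61, sR=5/12; mL=665/732, mR=-5/24; mL+mR=1025/1464 → advance +1; mR−mL=-545/488 → turn -1·90°
n=1: pose=(7,-4,E); sL=24/73, sR=120/421; mL=18864/30733, mR=-60/421; mL+mR=14484/30733 → advance +1; mR−mL=-23244/30733 → turn -1·90°
n=2: pose=(8,-4,S); sL=60/229, sR=12/41; mL=5208/9389, mR=-6/41; mL+mR=3834/9389 → advance +1; mR−mL=-6582/9389 → turn -1·90°
n=3: pose=(8,-5,W); sL=120/337, sR=120/277; mL=73680/93349, mR=-60/277; mL+mR=53460/93349 → advance +1; mR−mL=-93900/93349 → turn -1·90°
n=4: pose=(7,-5,N); sL=30/61, sR=5/12; mL=665/732, mR=-5/24; mL+mR=1025/1464 → advance +1; mR−mL=-545/488 → turn -1·90°
n=5: pose=(7,-4,E); sL=24/73, sR=120/421; mL=18864/30733, mR=-60/421; mL+mR=14484/30733 → advance +1; mR−mL=-23244/30733 → turn -1·90°

0 30/61 5/12 665/732 -5/24 7 -5 N
1 24/73 120/421 18864/30733 -60/421 7 -4 E
2 60/229 12/41 5208/9389 -6/41 8 -4 S
3 120/337 120/277 73680/93349 -60/277 8 -5 W
4 30/61 5/12 665/732 -5/24 7 -5 N
5 24/73 120/421 18864/30733 -60/421 7 -4 E
final 8 -4 S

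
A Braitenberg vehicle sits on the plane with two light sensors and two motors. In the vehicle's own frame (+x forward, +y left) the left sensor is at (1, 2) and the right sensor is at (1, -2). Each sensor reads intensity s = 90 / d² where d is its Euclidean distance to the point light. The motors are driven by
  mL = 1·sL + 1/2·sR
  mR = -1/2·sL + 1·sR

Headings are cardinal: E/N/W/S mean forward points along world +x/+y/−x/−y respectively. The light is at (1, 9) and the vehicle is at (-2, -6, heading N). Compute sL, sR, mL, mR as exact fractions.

left sensor world pos  = (-4, -5); dL² = 221
right sensor world pos = (0, -5); dR² = 197
sL = 90/221 = 90/221
sR = 90/197 = 90/197
mL = 1·sL + 1/2·sR = 27675/43537
mR = -1/2·sL + 1·sR = 11025/43537

90/221 90/197 27675/43537 11025/43537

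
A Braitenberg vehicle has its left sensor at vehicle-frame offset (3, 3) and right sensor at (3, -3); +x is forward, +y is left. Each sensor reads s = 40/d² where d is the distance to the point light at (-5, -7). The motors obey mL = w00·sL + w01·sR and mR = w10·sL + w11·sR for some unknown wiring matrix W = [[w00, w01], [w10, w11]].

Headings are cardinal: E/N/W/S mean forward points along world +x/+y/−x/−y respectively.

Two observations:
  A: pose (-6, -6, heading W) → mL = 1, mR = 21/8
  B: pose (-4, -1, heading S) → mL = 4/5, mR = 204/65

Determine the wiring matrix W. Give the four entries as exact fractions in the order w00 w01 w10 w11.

1/2 0 1 1/2

obs A: pose=(-6,-6,W) → sL=2, sR=5/4, mL=1, mR=21/8
obs B: pose=(-4,-1,S) → sL=8/5, sR=40/13, mL=4/5, mR=204/65
sensor matrix S = [[2, 5/4], [8/5, 40/13]]; det S = 54/13
solve [mL_A; mL_B] = S·[w00; w01] and [mR_A; mR_B] = S·[w10; w11]:
  w00 = 1/2, w01 = 0, w10 = 1, w11 = 1/2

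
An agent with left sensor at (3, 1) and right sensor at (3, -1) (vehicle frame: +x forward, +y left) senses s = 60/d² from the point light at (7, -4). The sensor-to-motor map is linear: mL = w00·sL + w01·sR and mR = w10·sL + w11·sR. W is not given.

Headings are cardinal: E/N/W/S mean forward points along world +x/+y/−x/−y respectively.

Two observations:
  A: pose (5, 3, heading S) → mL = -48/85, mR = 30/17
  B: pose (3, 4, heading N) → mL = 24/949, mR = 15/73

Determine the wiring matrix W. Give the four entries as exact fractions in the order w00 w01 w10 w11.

obs A: pose=(5,3,S) → sL=60/17, sR=12/5, mL=-48/85, mR=30/17
obs B: pose=(3,4,N) → sL=30/73, sR=6/13, mL=24/949, mR=15/73
sensor matrix S = [[60/17, 12/5], [30/73, 6/13]]; det S = 10368/16133
solve [mL_A; mL_B] = S·[w00; w01] and [mR_A; mR_B] = S·[w10; w11]:
  w00 = -1/2, w01 = 1/2, w10 = 1/2, w11 = 0

-1/2 1/2 1/2 0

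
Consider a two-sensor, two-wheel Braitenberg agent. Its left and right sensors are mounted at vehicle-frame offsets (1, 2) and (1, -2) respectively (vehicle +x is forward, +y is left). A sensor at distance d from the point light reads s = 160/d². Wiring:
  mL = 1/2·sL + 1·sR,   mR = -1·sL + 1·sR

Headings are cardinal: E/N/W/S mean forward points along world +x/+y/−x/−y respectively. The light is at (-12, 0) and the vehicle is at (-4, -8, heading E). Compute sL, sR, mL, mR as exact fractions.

160/117 160/181 33200/21177 -10240/21177

left sensor world pos  = (-3, -6); dL² = 117
right sensor world pos = (-3, -10); dR² = 181
sL = 160/117 = 160/117
sR = 160/181 = 160/181
mL = 1/2·sL + 1·sR = 33200/21177
mR = -1·sL + 1·sR = -10240/21177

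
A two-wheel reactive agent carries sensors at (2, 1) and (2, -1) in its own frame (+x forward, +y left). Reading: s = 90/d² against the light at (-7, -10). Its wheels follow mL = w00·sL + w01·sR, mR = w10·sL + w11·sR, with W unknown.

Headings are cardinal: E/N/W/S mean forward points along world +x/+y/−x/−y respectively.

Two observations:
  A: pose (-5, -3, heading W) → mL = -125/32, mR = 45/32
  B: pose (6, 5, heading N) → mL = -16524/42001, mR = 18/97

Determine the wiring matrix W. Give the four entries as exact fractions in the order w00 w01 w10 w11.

-1 -1 0 1

obs A: pose=(-5,-3,W) → sL=5/2, sR=45/32, mL=-125/32, mR=45/32
obs B: pose=(6,5,N) → sL=90/433, sR=18/97, mL=-16524/42001, mR=18/97
sensor matrix S = [[5/2, 45/32], [90/433, 18/97]]; det S = 115335/672016
solve [mL_A; mL_B] = S·[w00; w01] and [mR_A; mR_B] = S·[w10; w11]:
  w00 = -1, w01 = -1, w10 = 0, w11 = 1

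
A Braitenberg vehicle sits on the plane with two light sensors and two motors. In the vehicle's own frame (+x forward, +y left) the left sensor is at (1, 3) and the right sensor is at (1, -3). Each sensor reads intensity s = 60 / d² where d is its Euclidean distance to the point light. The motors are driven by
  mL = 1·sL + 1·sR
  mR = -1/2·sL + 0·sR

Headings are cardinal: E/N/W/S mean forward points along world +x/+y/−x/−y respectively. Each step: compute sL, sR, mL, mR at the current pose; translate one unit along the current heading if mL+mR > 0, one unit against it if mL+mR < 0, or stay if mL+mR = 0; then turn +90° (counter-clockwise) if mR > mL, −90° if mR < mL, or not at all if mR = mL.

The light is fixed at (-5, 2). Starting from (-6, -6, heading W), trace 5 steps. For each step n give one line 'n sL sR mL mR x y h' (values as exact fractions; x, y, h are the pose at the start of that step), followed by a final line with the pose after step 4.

0 12/25 60/29 1848/725 -6/25 -6 -6 W
1 30/37 6/5 372/185 -15/37 -7 -6 N
2 60/17 60/101 7080/1717 -30/17 -7 -5 E
3 15/17 3/4 111/68 -15/34 -6 -5 S
4 12/25 60/29 1848/725 -6/25 -6 -6 W
final -7 -6 N

n=0: pose=(-6,-6,W); sL=12/25, sR=60/29; mL=1848/725, mR=-6/25; mL+mR=1674/725 → advance +1; mR−mL=-2022/725 → turn -1·90°
n=1: pose=(-7,-6,N); sL=30/37, sR=6/5; mL=372/185, mR=-15/37; mL+mR=297/185 → advance +1; mR−mL=-447/185 → turn -1·90°
n=2: pose=(-7,-5,E); sL=60/17, sR=60/101; mL=7080/1717, mR=-30/17; mL+mR=4050/1717 → advance +1; mR−mL=-10110/1717 → turn -1·90°
n=3: pose=(-6,-5,S); sL=15/17, sR=3/4; mL=111/68, mR=-15/34; mL+mR=81/68 → advance +1; mR−mL=-141/68 → turn -1·90°
n=4: pose=(-6,-6,W); sL=12/25, sR=60/29; mL=1848/725, mR=-6/25; mL+mR=1674/725 → advance +1; mR−mL=-2022/725 → turn -1·90°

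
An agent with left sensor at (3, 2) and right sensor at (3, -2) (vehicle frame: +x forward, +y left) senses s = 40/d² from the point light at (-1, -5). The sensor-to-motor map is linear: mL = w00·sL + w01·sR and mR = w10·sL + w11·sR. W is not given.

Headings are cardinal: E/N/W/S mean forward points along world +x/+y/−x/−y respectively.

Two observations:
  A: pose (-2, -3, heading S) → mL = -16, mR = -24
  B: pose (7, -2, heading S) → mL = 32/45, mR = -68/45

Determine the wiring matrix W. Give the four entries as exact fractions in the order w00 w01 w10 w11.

obs A: pose=(-2,-3,S) → sL=20, sR=4, mL=-16, mR=-24
obs B: pose=(7,-2,S) → sL=2/5, sR=10/9, mL=32/45, mR=-68/45
sensor matrix S = [[20, 4], [2/5, 10/9]]; det S = 928/45
solve [mL_A; mL_B] = S·[w00; w01] and [mR_A; mR_B] = S·[w10; w11]:
  w00 = -1, w01 = 1, w10 = -1, w11 = -1

-1 1 -1 -1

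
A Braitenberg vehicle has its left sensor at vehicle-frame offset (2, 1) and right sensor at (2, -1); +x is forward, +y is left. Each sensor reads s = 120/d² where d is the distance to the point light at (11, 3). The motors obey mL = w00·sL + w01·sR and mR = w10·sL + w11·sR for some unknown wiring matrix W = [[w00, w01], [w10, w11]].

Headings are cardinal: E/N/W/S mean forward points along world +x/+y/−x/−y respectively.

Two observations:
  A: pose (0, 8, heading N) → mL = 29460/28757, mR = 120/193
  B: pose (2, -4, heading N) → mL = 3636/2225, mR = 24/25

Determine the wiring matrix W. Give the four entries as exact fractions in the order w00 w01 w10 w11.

1 1/2 1 0

obs A: pose=(0,8,N) → sL=120/193, sR=120/149, mL=29460/28757, mR=120/193
obs B: pose=(2,-4,N) → sL=24/25, sR=120/89, mL=3636/2225, mR=24/25
sensor matrix S = [[120/193, 120/149], [24/25, 120/89]]; det S = 834048/12796865
solve [mL_A; mL_B] = S·[w00; w01] and [mR_A; mR_B] = S·[w10; w11]:
  w00 = 1, w01 = 1/2, w10 = 1, w11 = 0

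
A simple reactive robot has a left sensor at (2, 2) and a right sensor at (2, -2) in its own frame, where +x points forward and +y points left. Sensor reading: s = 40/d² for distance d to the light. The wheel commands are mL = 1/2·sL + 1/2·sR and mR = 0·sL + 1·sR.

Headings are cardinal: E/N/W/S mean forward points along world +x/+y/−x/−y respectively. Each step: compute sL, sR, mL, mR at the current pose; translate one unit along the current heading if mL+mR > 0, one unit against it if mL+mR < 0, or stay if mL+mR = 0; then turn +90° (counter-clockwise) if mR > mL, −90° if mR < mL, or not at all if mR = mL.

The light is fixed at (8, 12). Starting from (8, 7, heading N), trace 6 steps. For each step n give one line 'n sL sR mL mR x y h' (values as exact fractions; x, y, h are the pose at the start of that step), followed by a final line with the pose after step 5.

n=0: pose=(8,7,N); sL=40/13, sR=40/13; mL=40/13, mR=40/13; mL+mR=80/13 → advance +1; mR−mL=0 → turn +0·90°
n=1: pose=(8,8,N); sL=5, sR=5; mL=5, mR=5; mL+mR=10 → advance +1; mR−mL=0 → turn +0·90°
n=2: pose=(8,9,N); sL=8, sR=8; mL=8, mR=8; mL+mR=16 → advance +1; mR−mL=0 → turn +0·90°
n=3: pose=(8,10,N); sL=10, sR=10; mL=10, mR=10; mL+mR=20 → advance +1; mR−mL=0 → turn +0·90°
n=4: pose=(8,11,N); sL=8, sR=8; mL=8, mR=8; mL+mR=16 → advance +1; mR−mL=0 → turn +0·90°
n=5: pose=(8,12,N); sL=5, sR=5; mL=5, mR=5; mL+mR=10 → advance +1; mR−mL=0 → turn +0·90°

0 40/13 40/13 40/13 40/13 8 7 N
1 5 5 5 5 8 8 N
2 8 8 8 8 8 9 N
3 10 10 10 10 8 10 N
4 8 8 8 8 8 11 N
5 5 5 5 5 8 12 N
final 8 13 N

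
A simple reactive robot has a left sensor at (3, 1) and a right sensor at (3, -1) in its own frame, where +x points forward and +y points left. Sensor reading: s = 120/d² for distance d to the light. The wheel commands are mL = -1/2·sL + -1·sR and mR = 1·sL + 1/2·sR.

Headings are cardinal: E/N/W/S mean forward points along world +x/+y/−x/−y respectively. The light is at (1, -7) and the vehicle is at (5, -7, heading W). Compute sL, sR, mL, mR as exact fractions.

left sensor world pos  = (2, -8); dL² = 2
right sensor world pos = (2, -6); dR² = 2
sL = 120/2 = 60
sR = 120/2 = 60
mL = -1/2·sL + -1·sR = -90
mR = 1·sL + 1/2·sR = 90

60 60 -90 90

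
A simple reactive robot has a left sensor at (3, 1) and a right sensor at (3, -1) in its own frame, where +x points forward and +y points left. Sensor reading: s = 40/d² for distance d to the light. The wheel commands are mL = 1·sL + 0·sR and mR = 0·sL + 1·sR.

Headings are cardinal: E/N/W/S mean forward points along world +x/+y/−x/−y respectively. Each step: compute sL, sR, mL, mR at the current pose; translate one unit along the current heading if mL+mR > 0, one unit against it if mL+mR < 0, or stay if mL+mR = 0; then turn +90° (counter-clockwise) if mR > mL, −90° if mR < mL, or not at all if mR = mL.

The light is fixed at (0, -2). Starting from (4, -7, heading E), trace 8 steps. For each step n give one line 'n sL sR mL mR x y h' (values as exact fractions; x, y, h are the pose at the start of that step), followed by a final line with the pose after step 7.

0 8/13 8/17 8/13 8/17 4 -7 E
1 2/5 1/2 2/5 1/2 5 -7 S
2 40/89 40/113 40/89 40/113 5 -8 E
3 4/13 20/53 4/13 20/53 6 -8 S
4 40/117 8/29 40/117 8/29 6 -9 E
5 10/41 5/17 10/41 5/17 7 -9 S
6 40/149 40/181 40/149 40/181 7 -10 E
7 20/101 4/17 20/101 4/17 8 -10 S
final 8 -11 E

n=0: pose=(4,-7,E); sL=8/13, sR=8/17; mL=8/13, mR=8/17; mL+mR=240/221 → advance +1; mR−mL=-32/221 → turn -1·90°
n=1: pose=(5,-7,S); sL=2/5, sR=1/2; mL=2/5, mR=1/2; mL+mR=9/10 → advance +1; mR−mL=1/10 → turn +1·90°
n=2: pose=(5,-8,E); sL=40/89, sR=40/113; mL=40/89, mR=40/113; mL+mR=8080/10057 → advance +1; mR−mL=-960/10057 → turn -1·90°
n=3: pose=(6,-8,S); sL=4/13, sR=20/53; mL=4/13, mR=20/53; mL+mR=472/689 → advance +1; mR−mL=48/689 → turn +1·90°
n=4: pose=(6,-9,E); sL=40/117, sR=8/29; mL=40/117, mR=8/29; mL+mR=2096/3393 → advance +1; mR−mL=-224/3393 → turn -1·90°
n=5: pose=(7,-9,S); sL=10/41, sR=5/17; mL=10/41, mR=5/17; mL+mR=375/697 → advance +1; mR−mL=35/697 → turn +1·90°
n=6: pose=(7,-10,E); sL=40/149, sR=40/181; mL=40/149, mR=40/181; mL+mR=13200/26969 → advance +1; mR−mL=-1280/26969 → turn -1·90°
n=7: pose=(8,-10,S); sL=20/101, sR=4/17; mL=20/101, mR=4/17; mL+mR=744/1717 → advance +1; mR−mL=64/1717 → turn +1·90°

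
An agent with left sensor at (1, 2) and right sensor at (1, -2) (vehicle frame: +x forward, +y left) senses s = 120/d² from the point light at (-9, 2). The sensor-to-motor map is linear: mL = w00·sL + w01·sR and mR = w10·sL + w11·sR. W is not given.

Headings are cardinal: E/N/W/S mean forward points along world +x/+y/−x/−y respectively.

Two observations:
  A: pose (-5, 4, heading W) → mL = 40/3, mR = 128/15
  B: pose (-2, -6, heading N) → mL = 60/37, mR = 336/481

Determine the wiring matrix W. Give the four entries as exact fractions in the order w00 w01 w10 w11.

1 0 1 -1

obs A: pose=(-5,4,W) → sL=40/3, sR=24/5, mL=40/3, mR=128/15
obs B: pose=(-2,-6,N) → sL=60/37, sR=12/13, mL=60/37, mR=336/481
sensor matrix S = [[40/3, 24/5], [60/37, 12/13]]; det S = 2176/481
solve [mL_A; mL_B] = S·[w00; w01] and [mR_A; mR_B] = S·[w10; w11]:
  w00 = 1, w01 = 0, w10 = 1, w11 = -1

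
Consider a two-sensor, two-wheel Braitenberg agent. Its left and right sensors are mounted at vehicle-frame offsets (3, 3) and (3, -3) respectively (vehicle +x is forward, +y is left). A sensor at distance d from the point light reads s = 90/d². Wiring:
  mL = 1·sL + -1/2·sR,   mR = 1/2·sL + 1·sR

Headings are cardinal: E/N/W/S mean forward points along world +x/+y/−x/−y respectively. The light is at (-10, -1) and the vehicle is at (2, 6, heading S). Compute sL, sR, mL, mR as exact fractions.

left sensor world pos  = (5, 3); dL² = 241
right sensor world pos = (-1, 3); dR² = 97
sL = 90/241 = 90/241
sR = 90/97 = 90/97
mL = 1·sL + -1/2·sR = -2115/23377
mR = 1/2·sL + 1·sR = 26055/23377

90/241 90/97 -2115/23377 26055/23377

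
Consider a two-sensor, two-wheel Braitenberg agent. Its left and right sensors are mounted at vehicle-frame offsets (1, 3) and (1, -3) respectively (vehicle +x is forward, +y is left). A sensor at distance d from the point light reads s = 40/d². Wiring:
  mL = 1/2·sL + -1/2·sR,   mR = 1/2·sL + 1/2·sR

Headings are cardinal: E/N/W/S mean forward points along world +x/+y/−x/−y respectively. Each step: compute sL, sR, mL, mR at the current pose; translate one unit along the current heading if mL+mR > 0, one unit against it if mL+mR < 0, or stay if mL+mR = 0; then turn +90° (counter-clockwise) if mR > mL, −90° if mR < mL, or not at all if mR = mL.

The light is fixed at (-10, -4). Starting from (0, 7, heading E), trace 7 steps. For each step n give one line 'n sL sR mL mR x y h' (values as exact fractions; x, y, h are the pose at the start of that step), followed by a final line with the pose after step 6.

n=0: pose=(0,7,E); sL=40/317, sR=8/37; mL=-528/11729, mR=2008/11729; mL+mR=40/317 → advance +1; mR−mL=8/37 → turn +1·90°
n=1: pose=(1,7,N); sL=5/26, sR=2/17; mL=33/884, mR=137/884; mL+mR=5/26 → advance +1; mR−mL=2/17 → turn +1·90°
n=2: pose=(1,8,W); sL=40/181, sR=8/65; mL=576/11765, mR=2024/11765; mL+mR=40/181 → advance +1; mR−mL=8/65 → turn +1·90°
n=3: pose=(0,8,S); sL=4/29, sR=4/17; mL=-24/493, mR=92/493; mL+mR=4/29 → advance +1; mR−mL=4/17 → turn +1·90°
n=4: pose=(0,7,E); sL=40/317, sR=8/37; mL=-528/11729, mR=2008/11729; mL+mR=40/317 → advance +1; mR−mL=8/37 → turn +1·90°
n=5: pose=(1,7,N); sL=5/26, sR=2/17; mL=33/884, mR=137/884; mL+mR=5/26 → advance +1; mR−mL=2/17 → turn +1·90°
n=6: pose=(1,8,W); sL=40/181, sR=8/65; mL=576/11765, mR=2024/11765; mL+mR=40/181 → advance +1; mR−mL=8/65 → turn +1·90°

0 40/317 8/37 -528/11729 2008/11729 0 7 E
1 5/26 2/17 33/884 137/884 1 7 N
2 40/181 8/65 576/11765 2024/11765 1 8 W
3 4/29 4/17 -24/493 92/493 0 8 S
4 40/317 8/37 -528/11729 2008/11729 0 7 E
5 5/26 2/17 33/884 137/884 1 7 N
6 40/181 8/65 576/11765 2024/11765 1 8 W
final 0 8 S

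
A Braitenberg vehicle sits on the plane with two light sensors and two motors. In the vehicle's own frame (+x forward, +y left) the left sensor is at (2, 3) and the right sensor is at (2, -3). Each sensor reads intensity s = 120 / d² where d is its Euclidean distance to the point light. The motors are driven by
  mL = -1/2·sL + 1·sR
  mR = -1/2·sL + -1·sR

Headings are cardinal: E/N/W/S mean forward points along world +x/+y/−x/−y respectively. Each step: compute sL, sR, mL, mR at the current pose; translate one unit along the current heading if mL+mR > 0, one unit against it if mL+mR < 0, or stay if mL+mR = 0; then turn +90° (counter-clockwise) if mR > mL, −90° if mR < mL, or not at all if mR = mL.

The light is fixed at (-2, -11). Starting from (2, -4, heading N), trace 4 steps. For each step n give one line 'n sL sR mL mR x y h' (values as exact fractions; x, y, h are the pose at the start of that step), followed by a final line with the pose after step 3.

0 60/41 12/13 102/533 -882/533 2 -4 N
1 40/39 8/3 28/13 -124/39 2 -5 E
2 30/13 15/2 165/26 -225/26 1 -5 S
3 120/17 120/101 -4020/1717 -8100/1717 1 -4 W
final 2 -4 N

n=0: pose=(2,-4,N); sL=60/41, sR=12/13; mL=102/533, mR=-882/533; mL+mR=-60/41 → advance -1; mR−mL=-24/13 → turn -1·90°
n=1: pose=(2,-5,E); sL=40/39, sR=8/3; mL=28/13, mR=-124/39; mL+mR=-40/39 → advance -1; mR−mL=-16/3 → turn -1·90°
n=2: pose=(1,-5,S); sL=30/13, sR=15/2; mL=165/26, mR=-225/26; mL+mR=-30/13 → advance -1; mR−mL=-15 → turn -1·90°
n=3: pose=(1,-4,W); sL=120/17, sR=120/101; mL=-4020/1717, mR=-8100/1717; mL+mR=-120/17 → advance -1; mR−mL=-240/101 → turn -1·90°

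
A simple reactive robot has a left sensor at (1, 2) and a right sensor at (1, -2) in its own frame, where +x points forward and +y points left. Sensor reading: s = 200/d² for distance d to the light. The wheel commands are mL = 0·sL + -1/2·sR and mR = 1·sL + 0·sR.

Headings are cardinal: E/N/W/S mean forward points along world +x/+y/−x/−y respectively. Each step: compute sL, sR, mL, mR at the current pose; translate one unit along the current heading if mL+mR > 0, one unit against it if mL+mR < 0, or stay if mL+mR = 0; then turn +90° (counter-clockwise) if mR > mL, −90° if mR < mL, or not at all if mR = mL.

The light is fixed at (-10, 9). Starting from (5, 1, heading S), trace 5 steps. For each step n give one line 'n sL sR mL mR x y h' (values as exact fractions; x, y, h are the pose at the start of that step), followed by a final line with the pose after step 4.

n=0: pose=(5,1,S); sL=20/37, sR=4/5; mL=-2/5, mR=20/37; mL+mR=26/185 → advance +1; mR−mL=174/185 → turn +1·90°
n=1: pose=(5,0,E); sL=40/61, sR=200/377; mL=-100/377, mR=40/61; mL+mR=8980/22997 → advance +1; mR−mL=21180/22997 → turn +1·90°
n=2: pose=(6,0,N); sL=10/13, sR=50/97; mL=-25/97, mR=10/13; mL+mR=645/1261 → advance +1; mR−mL=1295/1261 → turn +1·90°
n=3: pose=(6,1,W); sL=8/13, sR=200/261; mL=-100/261, mR=8/13; mL+mR=788/3393 → advance +1; mR−mL=3388/3393 → turn +1·90°
n=4: pose=(5,1,S); sL=20/37, sR=4/5; mL=-2/5, mR=20/37; mL+mR=26/185 → advance +1; mR−mL=174/185 → turn +1·90°

0 20/37 4/5 -2/5 20/37 5 1 S
1 40/61 200/377 -100/377 40/61 5 0 E
2 10/13 50/97 -25/97 10/13 6 0 N
3 8/13 200/261 -100/261 8/13 6 1 W
4 20/37 4/5 -2/5 20/37 5 1 S
final 5 0 E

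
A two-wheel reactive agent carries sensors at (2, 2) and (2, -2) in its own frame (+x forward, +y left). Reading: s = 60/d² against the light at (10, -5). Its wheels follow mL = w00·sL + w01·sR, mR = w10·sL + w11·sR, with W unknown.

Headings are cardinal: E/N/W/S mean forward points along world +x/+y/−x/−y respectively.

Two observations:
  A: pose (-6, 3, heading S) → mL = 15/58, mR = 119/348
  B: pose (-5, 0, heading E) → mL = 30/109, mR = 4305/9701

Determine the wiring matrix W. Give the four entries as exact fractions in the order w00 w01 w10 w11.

1 0 1 1/2

obs A: pose=(-6,3,S) → sL=15/58, sR=1/6, mL=15/58, mR=119/348
obs B: pose=(-5,0,E) → sL=30/109, sR=30/89, mL=30/109, mR=4305/9701
sensor matrix S = [[15/58, 1/6], [30/109, 30/89]]; det S = 11620/281329
solve [mL_A; mL_B] = S·[w00; w01] and [mR_A; mR_B] = S·[w10; w11]:
  w00 = 1, w01 = 0, w10 = 1, w11 = 1/2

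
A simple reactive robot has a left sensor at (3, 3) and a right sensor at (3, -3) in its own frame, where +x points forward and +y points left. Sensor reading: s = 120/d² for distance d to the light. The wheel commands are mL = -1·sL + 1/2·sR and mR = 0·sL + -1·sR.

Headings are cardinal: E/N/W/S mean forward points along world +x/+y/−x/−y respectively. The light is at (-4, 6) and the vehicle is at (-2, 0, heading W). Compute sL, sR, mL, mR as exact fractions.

left sensor world pos  = (-5, -3); dL² = 82
right sensor world pos = (-5, 3); dR² = 10
sL = 120/82 = 60/41
sR = 120/10 = 12
mL = -1·sL + 1/2·sR = 186/41
mR = 0·sL + -1·sR = -12

60/41 12 186/41 -12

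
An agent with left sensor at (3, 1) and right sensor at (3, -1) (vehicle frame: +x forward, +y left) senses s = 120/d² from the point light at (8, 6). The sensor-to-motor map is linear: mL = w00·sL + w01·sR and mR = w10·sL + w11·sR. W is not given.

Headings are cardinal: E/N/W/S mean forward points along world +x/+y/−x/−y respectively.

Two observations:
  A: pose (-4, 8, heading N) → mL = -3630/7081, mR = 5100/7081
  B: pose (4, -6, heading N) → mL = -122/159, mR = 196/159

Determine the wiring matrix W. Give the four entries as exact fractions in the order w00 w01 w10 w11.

1/2 -1 1/2 1/2

obs A: pose=(-4,8,N) → sL=60/97, sR=60/73, mL=-3630/7081, mR=5100/7081
obs B: pose=(4,-6,N) → sL=60/53, sR=4/3, mL=-122/159, mR=196/159
sensor matrix S = [[60/97, 60/73], [60/53, 4/3]]; det S = -39680/375293
solve [mL_A; mL_B] = S·[w00; w01] and [mR_A; mR_B] = S·[w10; w11]:
  w00 = 1/2, w01 = -1, w10 = 1/2, w11 = 1/2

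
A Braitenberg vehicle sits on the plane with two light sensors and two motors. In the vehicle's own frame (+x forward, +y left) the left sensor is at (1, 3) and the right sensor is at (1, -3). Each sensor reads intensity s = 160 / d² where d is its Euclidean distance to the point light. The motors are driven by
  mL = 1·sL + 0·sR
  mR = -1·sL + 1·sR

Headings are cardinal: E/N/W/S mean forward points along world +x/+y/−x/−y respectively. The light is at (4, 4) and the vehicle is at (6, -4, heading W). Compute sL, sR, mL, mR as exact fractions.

left sensor world pos  = (5, -7); dL² = 122
right sensor world pos = (5, -1); dR² = 26
sL = 160/122 = 80/61
sR = 160/26 = 80/13
mL = 1·sL + 0·sR = 80/61
mR = -1·sL + 1·sR = 3840/793

80/61 80/13 80/61 3840/793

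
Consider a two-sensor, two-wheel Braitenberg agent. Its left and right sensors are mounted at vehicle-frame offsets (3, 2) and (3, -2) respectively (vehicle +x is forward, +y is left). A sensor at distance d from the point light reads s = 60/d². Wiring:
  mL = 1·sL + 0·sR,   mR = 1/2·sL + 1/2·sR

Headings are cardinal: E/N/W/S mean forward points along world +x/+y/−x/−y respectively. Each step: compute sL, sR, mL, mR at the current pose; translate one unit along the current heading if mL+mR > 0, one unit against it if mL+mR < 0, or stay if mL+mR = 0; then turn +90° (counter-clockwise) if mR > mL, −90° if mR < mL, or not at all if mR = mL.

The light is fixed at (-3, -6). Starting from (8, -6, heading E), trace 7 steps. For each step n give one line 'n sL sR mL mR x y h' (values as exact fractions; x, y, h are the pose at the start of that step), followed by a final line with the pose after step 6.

0 3/10 3/10 3/10 3/10 8 -6 E
1 60/229 60/229 60/229 60/229 9 -6 E
2 3/13 3/13 3/13 3/13 10 -6 E
3 60/293 60/293 60/293 60/293 11 -6 E
4 15/82 15/82 15/82 15/82 12 -6 E
5 12/73 12/73 12/73 12/73 13 -6 E
6 15/101 15/101 15/101 15/101 14 -6 E
final 15 -6 E

n=0: pose=(8,-6,E); sL=3/10, sR=3/10; mL=3/10, mR=3/10; mL+mR=3/5 → advance +1; mR−mL=0 → turn +0·90°
n=1: pose=(9,-6,E); sL=60/229, sR=60/229; mL=60/229, mR=60/229; mL+mR=120/229 → advance +1; mR−mL=0 → turn +0·90°
n=2: pose=(10,-6,E); sL=3/13, sR=3/13; mL=3/13, mR=3/13; mL+mR=6/13 → advance +1; mR−mL=0 → turn +0·90°
n=3: pose=(11,-6,E); sL=60/293, sR=60/293; mL=60/293, mR=60/293; mL+mR=120/293 → advance +1; mR−mL=0 → turn +0·90°
n=4: pose=(12,-6,E); sL=15/82, sR=15/82; mL=15/82, mR=15/82; mL+mR=15/41 → advance +1; mR−mL=0 → turn +0·90°
n=5: pose=(13,-6,E); sL=12/73, sR=12/73; mL=12/73, mR=12/73; mL+mR=24/73 → advance +1; mR−mL=0 → turn +0·90°
n=6: pose=(14,-6,E); sL=15/101, sR=15/101; mL=15/101, mR=15/101; mL+mR=30/101 → advance +1; mR−mL=0 → turn +0·90°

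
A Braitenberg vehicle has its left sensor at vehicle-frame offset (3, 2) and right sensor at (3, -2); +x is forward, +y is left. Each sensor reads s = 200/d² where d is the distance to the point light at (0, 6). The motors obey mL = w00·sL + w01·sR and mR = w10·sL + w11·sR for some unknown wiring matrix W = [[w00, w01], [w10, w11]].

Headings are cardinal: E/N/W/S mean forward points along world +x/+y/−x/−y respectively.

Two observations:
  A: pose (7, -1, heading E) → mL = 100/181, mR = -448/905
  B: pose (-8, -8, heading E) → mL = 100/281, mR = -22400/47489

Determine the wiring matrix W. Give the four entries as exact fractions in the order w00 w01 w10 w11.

0 1/2 -1 1

obs A: pose=(7,-1,E) → sL=8/5, sR=200/181, mL=100/181, mR=-448/905
obs B: pose=(-8,-8,E) → sL=200/169, sR=200/281, mL=100/281, mR=-22400/47489
sensor matrix S = [[8/5, 200/181], [200/169, 200/281]]; det S = -1451520/8595509
solve [mL_A; mL_B] = S·[w00; w01] and [mR_A; mR_B] = S·[w10; w11]:
  w00 = 0, w01 = 1/2, w10 = -1, w11 = 1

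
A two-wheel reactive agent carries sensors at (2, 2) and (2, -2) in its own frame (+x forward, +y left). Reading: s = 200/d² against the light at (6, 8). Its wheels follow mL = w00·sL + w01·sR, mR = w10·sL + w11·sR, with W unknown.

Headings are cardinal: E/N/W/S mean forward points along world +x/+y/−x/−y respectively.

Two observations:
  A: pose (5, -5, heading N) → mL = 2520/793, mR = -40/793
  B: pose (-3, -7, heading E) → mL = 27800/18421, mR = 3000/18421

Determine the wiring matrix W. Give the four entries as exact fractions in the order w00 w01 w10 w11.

obs A: pose=(5,-5,N) → sL=20/13, sR=100/61, mL=2520/793, mR=-40/793
obs B: pose=(-3,-7,E) → sL=100/109, sR=100/169, mL=27800/18421, mR=3000/18421
sensor matrix S = [[20/13, 100/61], [100/109, 100/169]]; det S = -8672000/14607853
solve [mL_A; mL_B] = S·[w00; w01] and [mR_A; mR_B] = S·[w10; w11]:
  w00 = 1, w01 = 1, w10 = 1/2, w11 = -1/2

1 1 1/2 -1/2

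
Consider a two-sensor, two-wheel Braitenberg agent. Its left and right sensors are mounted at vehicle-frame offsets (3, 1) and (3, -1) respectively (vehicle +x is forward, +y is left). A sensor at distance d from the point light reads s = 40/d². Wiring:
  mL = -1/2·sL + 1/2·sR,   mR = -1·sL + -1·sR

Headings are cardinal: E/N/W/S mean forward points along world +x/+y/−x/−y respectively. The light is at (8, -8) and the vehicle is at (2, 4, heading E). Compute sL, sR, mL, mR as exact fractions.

20/89 4/13 48/1157 -616/1157

left sensor world pos  = (5, 5); dL² = 178
right sensor world pos = (5, 3); dR² = 130
sL = 40/178 = 20/89
sR = 40/130 = 4/13
mL = -1/2·sL + 1/2·sR = 48/1157
mR = -1·sL + -1·sR = -616/1157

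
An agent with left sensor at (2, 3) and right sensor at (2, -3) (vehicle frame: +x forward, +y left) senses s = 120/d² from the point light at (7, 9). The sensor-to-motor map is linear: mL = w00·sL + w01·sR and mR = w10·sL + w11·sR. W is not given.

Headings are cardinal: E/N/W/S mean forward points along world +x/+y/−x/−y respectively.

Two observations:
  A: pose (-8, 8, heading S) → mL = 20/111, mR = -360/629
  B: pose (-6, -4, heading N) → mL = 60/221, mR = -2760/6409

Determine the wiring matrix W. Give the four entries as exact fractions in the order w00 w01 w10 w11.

0 1/2 -1/2 -1/2

obs A: pose=(-8,8,S) → sL=40/51, sR=40/111, mL=20/111, mR=-360/629
obs B: pose=(-6,-4,N) → sL=120/377, sR=120/221, mL=60/221, mR=-2760/6409
sensor matrix S = [[40/51, 40/111], [120/377, 120/221]]; det S = 1254400/4031261
solve [mL_A; mL_B] = S·[w00; w01] and [mR_A; mR_B] = S·[w10; w11]:
  w00 = 0, w01 = 1/2, w10 = -1/2, w11 = -1/2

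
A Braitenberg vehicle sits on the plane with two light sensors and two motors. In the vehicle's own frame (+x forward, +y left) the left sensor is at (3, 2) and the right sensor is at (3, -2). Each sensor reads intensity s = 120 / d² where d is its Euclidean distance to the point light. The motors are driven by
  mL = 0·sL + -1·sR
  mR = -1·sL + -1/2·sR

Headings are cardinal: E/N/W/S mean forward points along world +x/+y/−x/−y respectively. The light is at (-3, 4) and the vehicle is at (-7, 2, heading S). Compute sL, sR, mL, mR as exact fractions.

120/29 120/61 -120/61 -9060/1769

left sensor world pos  = (-5, -1); dL² = 29
right sensor world pos = (-9, -1); dR² = 61
sL = 120/29 = 120/29
sR = 120/61 = 120/61
mL = 0·sL + -1·sR = -120/61
mR = -1·sL + -1/2·sR = -9060/1769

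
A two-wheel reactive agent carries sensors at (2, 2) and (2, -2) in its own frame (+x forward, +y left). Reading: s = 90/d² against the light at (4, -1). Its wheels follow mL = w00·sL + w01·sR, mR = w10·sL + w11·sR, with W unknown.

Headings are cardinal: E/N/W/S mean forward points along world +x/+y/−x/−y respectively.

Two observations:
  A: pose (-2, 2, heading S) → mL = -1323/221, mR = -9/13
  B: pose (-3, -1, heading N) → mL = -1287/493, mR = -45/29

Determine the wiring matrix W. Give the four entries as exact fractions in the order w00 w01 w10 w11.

obs A: pose=(-2,2,S) → sL=90/17, sR=18/13, mL=-1323/221, mR=-9/13
obs B: pose=(-3,-1,N) → sL=18/17, sR=90/29, mL=-1287/493, mR=-45/29
sensor matrix S = [[90/17, 18/13], [18/17, 90/29]]; det S = 95904/6409
solve [mL_A; mL_B] = S·[w00; w01] and [mR_A; mR_B] = S·[w10; w11]:
  w00 = -1, w01 = -1/2, w10 = 0, w11 = -1/2

-1 -1/2 0 -1/2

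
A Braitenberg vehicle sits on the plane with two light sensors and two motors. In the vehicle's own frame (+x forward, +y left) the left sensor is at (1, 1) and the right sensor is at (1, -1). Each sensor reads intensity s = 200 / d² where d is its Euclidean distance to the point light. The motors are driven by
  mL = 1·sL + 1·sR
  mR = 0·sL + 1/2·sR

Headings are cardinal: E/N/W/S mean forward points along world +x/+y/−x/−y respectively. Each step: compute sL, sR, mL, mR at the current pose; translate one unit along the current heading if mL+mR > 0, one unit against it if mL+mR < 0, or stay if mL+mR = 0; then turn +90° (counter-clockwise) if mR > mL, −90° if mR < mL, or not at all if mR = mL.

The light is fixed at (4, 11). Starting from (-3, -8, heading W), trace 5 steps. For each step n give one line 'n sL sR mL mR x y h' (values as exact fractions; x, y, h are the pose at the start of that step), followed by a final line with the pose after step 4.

n=0: pose=(-3,-8,W); sL=25/58, sR=50/97; mL=5325/5626, mR=25/97; mL+mR=6775/5626 → advance +1; mR−mL=-3875/5626 → turn -1·90°
n=1: pose=(-4,-8,N); sL=40/81, sR=200/373; mL=31120/30213, mR=100/373; mL+mR=39220/30213 → advance +1; mR−mL=-23020/30213 → turn -1·90°
n=2: pose=(-4,-7,E); sL=100/169, sR=20/41; mL=7480/6929, mR=10/41; mL+mR=9170/6929 → advance +1; mR−mL=-5790/6929 → turn -1·90°
n=3: pose=(-3,-7,S); sL=200/397, sR=8/17; mL=6576/6749, mR=4/17; mL+mR=8164/6749 → advance +1; mR−mL=-4988/6749 → turn -1·90°
n=4: pose=(-3,-8,W); sL=25/58, sR=50/97; mL=5325/5626, mR=25/97; mL+mR=6775/5626 → advance +1; mR−mL=-3875/5626 → turn -1·90°

0 25/58 50/97 5325/5626 25/97 -3 -8 W
1 40/81 200/373 31120/30213 100/373 -4 -8 N
2 100/169 20/41 7480/6929 10/41 -4 -7 E
3 200/397 8/17 6576/6749 4/17 -3 -7 S
4 25/58 50/97 5325/5626 25/97 -3 -8 W
final -4 -8 N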